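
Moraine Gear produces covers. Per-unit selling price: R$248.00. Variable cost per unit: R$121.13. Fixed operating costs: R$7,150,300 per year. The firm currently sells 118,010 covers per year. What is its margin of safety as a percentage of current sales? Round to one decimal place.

52.2%

Unit CM = price − variable cost = R$248.00 − R$121.13 = R$126.87. Break-even units = R$7,150,300 ÷ R$126.87 = 56,359.27; break-even revenue = 56,359.27 × R$248.00 = R$13,977,097.82.
Actual sales revenue = 118,010 × R$248.00 = R$29,266,480.00.
Margin of safety = (R$29,266,480.00 − R$13,977,097.82) ÷ R$29,266,480.00 = 52.2%.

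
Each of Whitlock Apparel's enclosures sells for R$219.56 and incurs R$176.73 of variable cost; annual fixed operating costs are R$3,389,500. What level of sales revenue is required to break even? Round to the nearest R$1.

CM per unit = R$219.56 − R$176.73 = R$42.83; CM ratio = R$42.83 / R$219.56 = 0.1951.
Break-even sales = FC ÷ CM ratio = R$3,389,500 × R$219.56 / R$42.83 = R$17,375,639.

R$17,375,639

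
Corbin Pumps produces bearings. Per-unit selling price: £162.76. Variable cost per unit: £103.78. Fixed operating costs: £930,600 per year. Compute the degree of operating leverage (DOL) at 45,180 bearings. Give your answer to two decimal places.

At 45,180 units, contribution = 45,180 × £58.98 = £2,664,716.40.
Subtracting fixed costs: EBIT = £2,664,716.40 − £930,600 = £1,734,116.40.
Degree of operating leverage = £2,664,716.40 / £1,734,116.40 = 1.5366.

1.54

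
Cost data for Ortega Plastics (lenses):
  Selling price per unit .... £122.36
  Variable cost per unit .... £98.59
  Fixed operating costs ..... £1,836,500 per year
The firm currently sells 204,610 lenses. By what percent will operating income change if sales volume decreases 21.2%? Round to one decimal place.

Contribution at this volume is 204,610 × £23.77 = £4,863,579.70.
EBIT = £4,863,579.70 − £1,836,500 = £3,027,079.70.
So DOL = total CM / EBIT = £4,863,579.70 / £3,027,079.70 = 1.6067.
Operating income changes by 1.6067 × -21.2% = -34.1%.

-34.1%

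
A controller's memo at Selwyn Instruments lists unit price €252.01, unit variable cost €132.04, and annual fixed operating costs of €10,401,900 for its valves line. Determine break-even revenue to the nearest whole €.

€21,850,319

Contribution margin per unit = €252.01 − €132.04 = €119.97, a CM ratio of €119.97 ÷ €252.01 = 0.4761.
Break-even sales = FC ÷ CM ratio = €10,401,900 × €252.01 / €119.97 = €21,850,319.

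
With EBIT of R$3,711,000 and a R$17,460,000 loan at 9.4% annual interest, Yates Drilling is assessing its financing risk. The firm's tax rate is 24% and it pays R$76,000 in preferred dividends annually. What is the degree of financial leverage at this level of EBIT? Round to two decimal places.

Annual interest charges come to R$1,641,240.00.
Preferred dividends grossed up pre-tax: R$76,000 / (1 − 0.24) = R$100,000.00.
DFL = EBIT ÷ [EBIT − I − D_p/(1−t)] = R$3,711,000 ÷ [R$3,711,000 − R$1,641,240.00 − R$100,000.00] = R$3,711,000 ÷ R$1,969,760.00 = 1.8840.

1.88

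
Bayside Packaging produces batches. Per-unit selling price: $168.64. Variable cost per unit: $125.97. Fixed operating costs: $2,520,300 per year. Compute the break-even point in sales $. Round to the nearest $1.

$9,960,708

Contribution margin per unit = $168.64 − $125.97 = $42.67, a CM ratio of $42.67 ÷ $168.64 = 0.2530.
Break-even sales = FC ÷ CM ratio = $2,520,300 × $168.64 / $42.67 = $9,960,708.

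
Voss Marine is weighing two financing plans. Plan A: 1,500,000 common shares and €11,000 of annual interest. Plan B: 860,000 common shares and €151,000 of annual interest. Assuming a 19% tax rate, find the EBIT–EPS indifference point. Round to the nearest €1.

Set EPS_A = EPS_B: (EBIT − €11,000)(1 − 0.19) ÷ 1,500,000 = (EBIT − €151,000)(1 − 0.19) ÷ 860,000.
The (1 − t) factor cancels: (EBIT − 11,000) × 860,000 = (EBIT − 151,000) × 1,500,000.
Solving, EBIT = (151,000·1,500,000 − 11,000·860,000) / (1,500,000 − 860,000) = 217,040,000,000 / 640,000 = 339,125.00.

€339,125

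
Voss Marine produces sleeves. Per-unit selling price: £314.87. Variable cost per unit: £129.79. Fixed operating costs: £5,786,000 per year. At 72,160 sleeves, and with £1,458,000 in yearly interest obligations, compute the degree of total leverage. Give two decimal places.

2.19

Contribution at this volume is 72,160 × £185.08 = £13,355,372.80.
EBIT = £13,355,372.80 − £5,786,000 = £7,569,372.80. Interest = £1,458,000.00.
DOL = £13,355,372.80 ÷ £7,569,372.80 = 1.7644; DFL = £7,569,372.80 ÷ £6,111,372.80 = 1.2386.
Combined leverage = 1.7644 × 1.2386 = 2.1854.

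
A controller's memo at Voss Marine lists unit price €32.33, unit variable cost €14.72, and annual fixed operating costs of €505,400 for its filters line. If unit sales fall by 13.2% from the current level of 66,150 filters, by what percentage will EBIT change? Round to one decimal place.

-23.3%

Contribution at this volume is 66,150 × €17.61 = €1,164,901.50.
Subtracting fixed costs: EBIT = €1,164,901.50 − €505,400 = €659,501.50.
Degree of operating leverage = €1,164,901.50 / €659,501.50 = 1.7663.
So EBIT moves 1.7663 × (-13.2%) = -23.3%.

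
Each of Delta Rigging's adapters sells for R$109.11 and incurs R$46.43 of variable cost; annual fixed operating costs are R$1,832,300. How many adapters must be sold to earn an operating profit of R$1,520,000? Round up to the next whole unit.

Contribution margin per unit = R$109.11 − R$46.43 = R$62.68.
Units = (FC + target) / CM = (R$1,832,300 + R$1,520,000) / R$62.68 = 53,482.77, so 53,483 adapters.

53,483 adapters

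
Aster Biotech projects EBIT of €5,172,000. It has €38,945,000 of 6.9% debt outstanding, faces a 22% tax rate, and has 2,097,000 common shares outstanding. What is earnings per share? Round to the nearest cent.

Interest = €2,687,205.00, so EBT = €5,172,000 − €2,687,205.00 = €2,484,795.00.
Net income = €2,484,795.00 × (1 − 0.22) = €1,938,140.10.
Per share: €1,938,140.10 / 2,097,000 shares = €0.92.

€0.92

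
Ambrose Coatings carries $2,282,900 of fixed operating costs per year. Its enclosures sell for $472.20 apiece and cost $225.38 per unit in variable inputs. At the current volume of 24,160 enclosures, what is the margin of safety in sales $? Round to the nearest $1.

$7,040,856

Contribution margin per unit = $472.20 − $225.38 = $246.82. Break-even units = $2,282,900 ÷ $246.82 = 9,249.25; break-even revenue = 9,249.25 × $472.20 = $4,367,496.07.
Current sales = 24,160 × $472.20 = $11,408,352.00.
Margin of safety = $11,408,352.00 − $4,367,496.07 = $7,040,856.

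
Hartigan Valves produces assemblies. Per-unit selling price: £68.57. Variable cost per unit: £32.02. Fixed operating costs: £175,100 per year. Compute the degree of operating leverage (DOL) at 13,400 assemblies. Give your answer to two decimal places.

At 13,400 units, contribution = 13,400 × £36.55 = £489,770.00.
EBIT = £489,770.00 − £175,100 = £314,670.00.
DOL = contribution ÷ EBIT = £489,770.00 ÷ £314,670.00 = 1.5565.

1.56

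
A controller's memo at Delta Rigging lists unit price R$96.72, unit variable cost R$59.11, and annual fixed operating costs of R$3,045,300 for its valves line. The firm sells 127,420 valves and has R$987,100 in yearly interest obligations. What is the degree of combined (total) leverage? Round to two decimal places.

Total contribution margin = 127,420 × R$37.61 = R$4,792,266.20.
EBIT = R$4,792,266.20 − R$3,045,300 = R$1,746,966.20. Interest = R$987,100.00.
DOL = R$4,792,266.20 ÷ R$1,746,966.20 = 2.7432; DFL = R$1,746,966.20 ÷ R$759,866.20 = 2.2990.
DCL = DOL × DFL = 2.7432 × 2.2990 = 6.3066.

6.31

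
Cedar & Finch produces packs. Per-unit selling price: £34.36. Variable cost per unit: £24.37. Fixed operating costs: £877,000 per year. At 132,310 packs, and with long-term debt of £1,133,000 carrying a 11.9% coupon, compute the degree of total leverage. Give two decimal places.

4.26

Total contribution margin = 132,310 × £9.99 = £1,321,776.90.
Operating income = contribution − fixed costs = £1,321,776.90 − £877,000 = £444,776.90. Interest = £134,827.00.
DOL = £1,321,776.90 ÷ £444,776.90 = 2.9718; DFL = £444,776.90 ÷ £309,949.90 = 1.4350.
DCL = DOL × DFL = 2.9718 × 1.4350 = 4.2645.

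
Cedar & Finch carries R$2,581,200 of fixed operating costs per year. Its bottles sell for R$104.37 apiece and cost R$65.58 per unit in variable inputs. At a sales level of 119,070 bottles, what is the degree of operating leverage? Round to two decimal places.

2.27

At 119,070 units, contribution = 119,070 × R$38.79 = R$4,618,725.30.
Subtracting fixed costs: EBIT = R$4,618,725.30 − R$2,581,200 = R$2,037,525.30.
So DOL = total CM / EBIT = R$4,618,725.30 / R$2,037,525.30 = 2.2668.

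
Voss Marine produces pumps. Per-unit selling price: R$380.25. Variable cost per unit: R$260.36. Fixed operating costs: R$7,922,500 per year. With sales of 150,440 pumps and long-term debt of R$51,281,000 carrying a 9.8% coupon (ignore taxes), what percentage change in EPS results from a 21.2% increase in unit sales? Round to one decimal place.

+75.1%

Contribution at this volume is 150,440 × R$119.89 = R$18,036,251.60.
Operating income = contribution − fixed costs = R$18,036,251.60 − R$7,922,500 = R$10,113,751.60.
After interest of R$5,025,538.00, pre-tax earnings = R$5,088,213.60.
Degree of combined leverage = contribution ÷ (EBIT − I) = R$18,036,251.60 ÷ R$5,088,213.60 = 3.5447.
%ΔEPS = DCL × %ΔSales = 3.5447 × +21.2% = +75.1%.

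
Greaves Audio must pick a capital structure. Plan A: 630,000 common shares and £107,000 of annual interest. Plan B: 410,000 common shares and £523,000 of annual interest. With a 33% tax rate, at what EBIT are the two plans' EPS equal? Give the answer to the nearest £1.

£1,298,273

At indifference, (EBIT − 107,000)(1 − t)/630,000 = (EBIT − 523,000)(1 − t)/410,000.
The (1 − t) factor cancels: (EBIT − 107,000) × 410,000 = (EBIT − 523,000) × 630,000.
EBIT × (630,000 − 410,000) = 523,000 × 630,000 − 107,000 × 410,000 = 285,620,000,000, so EBIT = 285,620,000,000 ÷ 220,000 = 1,298,272.73.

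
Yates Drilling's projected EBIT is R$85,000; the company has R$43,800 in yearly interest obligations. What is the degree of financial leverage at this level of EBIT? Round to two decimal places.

2.06

Annual interest charges come to R$43,800.00.
Degree of financial leverage = EBIT / (EBIT − interest) = R$85,000 / R$41,200.00 = 2.0631.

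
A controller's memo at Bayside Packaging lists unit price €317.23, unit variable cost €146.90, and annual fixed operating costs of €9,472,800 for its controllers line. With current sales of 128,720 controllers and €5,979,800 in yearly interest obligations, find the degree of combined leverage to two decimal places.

Contribution at this volume is 128,720 × €170.33 = €21,924,877.60.
Subtracting fixed costs: EBIT = €21,924,877.60 − €9,472,800 = €12,452,077.60. Interest = €5,979,800.00, so EBIT − I = €6,472,277.60.
Degree of total leverage = total CM / (EBIT − interest) = €21,924,877.60 / €6,472,277.60 = 3.3875.

3.39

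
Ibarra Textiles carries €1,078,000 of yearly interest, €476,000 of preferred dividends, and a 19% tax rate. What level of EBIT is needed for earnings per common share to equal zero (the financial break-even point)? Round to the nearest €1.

Preferred dividends are paid after tax, so their pre-tax equivalent is €476,000 ÷ (1 − 0.19) = €587,654.32.
Financial break-even EBIT = interest + D_p ÷ (1 − t) = €1,078,000 + €587,654.32 = €1,665,654.32.

€1,665,654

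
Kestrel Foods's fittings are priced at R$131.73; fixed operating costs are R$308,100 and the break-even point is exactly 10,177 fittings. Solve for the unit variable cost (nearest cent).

R$101.46

Contribution per unit must be FC / Q = R$308,100 / 10,177 = R$30.2741.
Variable cost per unit = R$131.73 − R$30.2741 = R$101.46.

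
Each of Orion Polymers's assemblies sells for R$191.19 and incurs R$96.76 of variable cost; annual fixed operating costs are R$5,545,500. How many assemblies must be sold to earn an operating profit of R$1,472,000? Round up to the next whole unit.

74,315 assemblies

Unit CM = price − variable cost = R$191.19 − R$96.76 = R$94.43.
Required volume = (fixed costs + target profit) ÷ CM = (R$5,545,500 + R$1,472,000) ÷ R$94.43 = 74,314.31, so 74,315 assemblies.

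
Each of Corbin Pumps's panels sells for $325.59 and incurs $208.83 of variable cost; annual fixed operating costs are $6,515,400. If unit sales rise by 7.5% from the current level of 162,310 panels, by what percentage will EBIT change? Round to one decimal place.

Contribution at this volume is 162,310 × $116.76 = $18,951,315.60.
Subtracting fixed costs: EBIT = $18,951,315.60 − $6,515,400 = $12,435,915.60.
So DOL = total CM / EBIT = $18,951,315.60 / $12,435,915.60 = 1.5239.
%ΔEBIT = DOL × %ΔSales = 1.5239 × +7.5% = +11.4%.

+11.4%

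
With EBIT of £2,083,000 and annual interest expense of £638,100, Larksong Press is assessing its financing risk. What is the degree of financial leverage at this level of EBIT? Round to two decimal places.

1.44

Interest = £638,100.00.
Degree of financial leverage = EBIT / (EBIT − interest) = £2,083,000 / £1,444,900.00 = 1.4416.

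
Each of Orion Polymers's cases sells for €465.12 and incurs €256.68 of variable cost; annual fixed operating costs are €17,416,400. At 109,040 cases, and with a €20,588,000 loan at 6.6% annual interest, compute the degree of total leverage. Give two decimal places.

5.75

Total contribution margin = 109,040 × €208.44 = €22,728,297.60.
Operating income = contribution − fixed costs = €22,728,297.60 − €17,416,400 = €5,311,897.60. Interest = €1,358,808.00.
DOL = €22,728,297.60 ÷ €5,311,897.60 = 4.2788; DFL = €5,311,897.60 ÷ €3,953,089.60 = 1.3437.
Combined leverage = 4.2788 × 1.3437 = 5.7494.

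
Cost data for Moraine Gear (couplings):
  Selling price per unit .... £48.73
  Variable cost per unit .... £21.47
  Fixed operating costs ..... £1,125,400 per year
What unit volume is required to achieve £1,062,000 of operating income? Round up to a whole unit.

Contribution margin per unit = £48.73 − £21.47 = £27.26.
Need Q such that Q × £27.26 − £1,125,400 = £1,062,000, i.e. Q = £2,187,400 / £27.26 = 80,242.11 → 80,243.

80,243 couplings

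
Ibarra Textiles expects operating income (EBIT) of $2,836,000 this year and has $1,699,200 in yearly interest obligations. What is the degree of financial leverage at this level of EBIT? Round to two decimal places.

2.49

Annual interest charges come to $1,699,200.00.
DFL = EBIT ÷ (EBIT − I) = $2,836,000 ÷ ($2,836,000 − $1,699,200.00) = $2,836,000 ÷ $1,136,800.00 = 2.4947.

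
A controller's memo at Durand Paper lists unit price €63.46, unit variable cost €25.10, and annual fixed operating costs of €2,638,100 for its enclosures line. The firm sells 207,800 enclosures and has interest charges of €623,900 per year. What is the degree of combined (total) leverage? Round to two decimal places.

Contribution at this volume is 207,800 × €38.36 = €7,971,208.00.
Subtracting fixed costs: EBIT = €7,971,208.00 − €2,638,100 = €5,333,108.00. Interest = €623,900.00, so EBIT − I = €4,709,208.00.
Degree of total leverage = total CM / (EBIT − interest) = €7,971,208.00 / €4,709,208.00 = 1.6927.

1.69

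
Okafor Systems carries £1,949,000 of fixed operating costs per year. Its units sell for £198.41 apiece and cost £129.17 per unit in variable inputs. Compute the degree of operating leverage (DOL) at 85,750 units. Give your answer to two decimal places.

Total contribution margin = 85,750 × £69.24 = £5,937,330.00.
EBIT = £5,937,330.00 − £1,949,000 = £3,988,330.00.
So DOL = total CM / EBIT = £5,937,330.00 / £3,988,330.00 = 1.4887.

1.49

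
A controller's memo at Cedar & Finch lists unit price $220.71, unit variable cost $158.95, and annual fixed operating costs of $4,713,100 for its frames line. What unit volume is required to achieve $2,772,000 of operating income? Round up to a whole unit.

121,197 frames

Contribution margin per unit = $220.71 − $158.95 = $61.76.
Need Q such that Q × $61.76 − $4,713,100 = $2,772,000, i.e. Q = $7,485,100 / $61.76 = 121,196.57 → 121,197.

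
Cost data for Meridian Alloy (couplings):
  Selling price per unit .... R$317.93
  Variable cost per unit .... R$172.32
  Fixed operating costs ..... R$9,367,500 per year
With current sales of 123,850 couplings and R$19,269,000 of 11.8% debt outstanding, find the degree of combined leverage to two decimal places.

Total contribution margin = 123,850 × R$145.61 = R$18,033,798.50.
Subtracting fixed costs: EBIT = R$18,033,798.50 − R$9,367,500 = R$8,666,298.50. Interest = R$2,273,742.00, so EBIT − I = R$6,392,556.50.
DCL = contribution ÷ (EBIT − I) = R$18,033,798.50 ÷ R$6,392,556.50 = 2.8211.

2.82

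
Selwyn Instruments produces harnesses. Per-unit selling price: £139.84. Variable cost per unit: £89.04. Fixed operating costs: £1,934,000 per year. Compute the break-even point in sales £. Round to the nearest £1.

£5,323,830

CM per unit = £139.84 − £89.04 = £50.80; CM ratio = £50.80 / £139.84 = 0.3633.
Break-even sales = FC ÷ CM ratio = £1,934,000 × £139.84 / £50.80 = £5,323,830.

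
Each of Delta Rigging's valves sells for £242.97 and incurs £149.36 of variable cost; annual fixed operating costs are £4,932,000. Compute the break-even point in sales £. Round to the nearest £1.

£12,801,282

CM per unit = £242.97 − £149.36 = £93.61; CM ratio = £93.61 / £242.97 = 0.3853.
Break-even revenue = fixed costs × price ÷ CM = £4,932,000 × £242.97 ÷ £93.61 = £12,801,282.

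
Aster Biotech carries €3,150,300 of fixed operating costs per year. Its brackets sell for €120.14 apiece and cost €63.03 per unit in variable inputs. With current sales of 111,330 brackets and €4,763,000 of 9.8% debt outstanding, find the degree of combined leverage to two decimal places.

Contribution at this volume is 111,330 × €57.11 = €6,358,056.30.
Operating income = contribution − fixed costs = €6,358,056.30 − €3,150,300 = €3,207,756.30. Interest = €466,774.00.
DOL = €6,358,056.30 ÷ €3,207,756.30 = 1.9821; DFL = €3,207,756.30 ÷ €2,740,982.30 = 1.1703.
DCL = DOL × DFL = 1.9821 × 1.1703 = 2.3197.

2.32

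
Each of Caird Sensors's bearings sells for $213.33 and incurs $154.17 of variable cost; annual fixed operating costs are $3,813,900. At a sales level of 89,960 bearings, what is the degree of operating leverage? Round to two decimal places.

3.53

At 89,960 units, contribution = 89,960 × $59.16 = $5,322,033.60.
Operating income = contribution − fixed costs = $5,322,033.60 − $3,813,900 = $1,508,133.60.
Degree of operating leverage = $5,322,033.60 / $1,508,133.60 = 3.5289.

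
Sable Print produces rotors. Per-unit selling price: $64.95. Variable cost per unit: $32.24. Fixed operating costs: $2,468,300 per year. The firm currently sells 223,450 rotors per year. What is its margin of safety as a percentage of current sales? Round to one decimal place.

66.2%

Each unit contributes $64.95 − $32.24 = $32.71. Break-even units = $2,468,300 ÷ $32.71 = 75,460.10; break-even revenue = 75,460.10 × $64.95 = $4,901,133.75.
Current sales = 223,450 × $64.95 = $14,513,077.50.
Margin of safety = ($14,513,077.50 − $4,901,133.75) ÷ $14,513,077.50 = 66.2%.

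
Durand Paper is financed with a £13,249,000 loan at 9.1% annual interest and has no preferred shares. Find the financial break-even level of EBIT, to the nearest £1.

Annual interest = 9.1% × £13,249,000 = £1,205,659.00.
Without preferred stock the financial break-even is simply EBIT = interest = £1,205,659.00.

£1,205,659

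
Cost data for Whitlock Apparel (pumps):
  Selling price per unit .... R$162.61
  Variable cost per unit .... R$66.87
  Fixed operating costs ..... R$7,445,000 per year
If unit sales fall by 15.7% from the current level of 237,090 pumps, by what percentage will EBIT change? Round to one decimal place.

-23.4%

At 237,090 units, contribution = 237,090 × R$95.74 = R$22,698,996.60.
EBIT = R$22,698,996.60 − R$7,445,000 = R$15,253,996.60.
So DOL = total CM / EBIT = R$22,698,996.60 / R$15,253,996.60 = 1.4881.
%ΔEBIT = DOL × %ΔSales = 1.4881 × -15.7% = -23.4%.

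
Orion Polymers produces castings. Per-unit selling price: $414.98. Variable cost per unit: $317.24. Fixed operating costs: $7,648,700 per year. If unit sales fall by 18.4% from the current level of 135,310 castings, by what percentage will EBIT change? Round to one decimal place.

-43.6%

Contribution at this volume is 135,310 × $97.74 = $13,225,199.40.
Subtracting fixed costs: EBIT = $13,225,199.40 − $7,648,700 = $5,576,499.40.
DOL = contribution ÷ EBIT = $13,225,199.40 ÷ $5,576,499.40 = 2.3716.
%ΔEBIT = DOL × %ΔSales = 2.3716 × -18.4% = -43.6%.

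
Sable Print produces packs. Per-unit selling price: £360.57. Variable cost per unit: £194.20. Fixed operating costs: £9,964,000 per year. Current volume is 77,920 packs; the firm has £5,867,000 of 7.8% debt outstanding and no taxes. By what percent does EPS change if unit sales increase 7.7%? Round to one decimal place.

+39.3%

Total contribution margin = 77,920 × £166.37 = £12,963,550.40.
EBIT = £12,963,550.40 − £9,964,000 = £2,999,550.40.
Interest = £457,626.00, so EBIT − I = £2,541,924.40.
Degree of combined leverage = contribution ÷ (EBIT − I) = £12,963,550.40 ÷ £2,541,924.40 = 5.0999.
EPS therefore changes by 5.0999 × (+7.7%) = +39.3%.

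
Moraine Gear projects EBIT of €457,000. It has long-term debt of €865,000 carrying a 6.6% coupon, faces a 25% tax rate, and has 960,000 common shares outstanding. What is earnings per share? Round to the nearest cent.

Interest = €57,090.00, so EBT = €457,000 − €57,090.00 = €399,910.00.
After tax at 25%: net income = €399,910.00 × 0.75 = €299,932.50.
EPS = €299,932.50 ÷ 960,000 = €0.31.

€0.31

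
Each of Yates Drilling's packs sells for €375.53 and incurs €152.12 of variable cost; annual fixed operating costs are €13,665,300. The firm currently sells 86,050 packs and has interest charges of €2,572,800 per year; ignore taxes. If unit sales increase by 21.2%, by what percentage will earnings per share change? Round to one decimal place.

+136.5%

Total contribution margin = 86,050 × €223.41 = €19,224,430.50.
Subtracting fixed costs: EBIT = €19,224,430.50 − €13,665,300 = €5,559,130.50.
Interest = €2,572,800.00, so EBIT − I = €2,986,330.50.
DCL = total CM / (EBIT − I) = €19,224,430.50 / €2,986,330.50 = 6.4375.
%ΔEPS = DCL × %ΔSales = 6.4375 × +21.2% = +136.5%.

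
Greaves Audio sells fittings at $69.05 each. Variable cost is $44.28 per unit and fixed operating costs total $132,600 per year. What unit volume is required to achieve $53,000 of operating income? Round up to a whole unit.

7,493 fittings

Contribution margin per unit = $69.05 − $44.28 = $24.77.
Required volume = (fixed costs + target profit) ÷ CM = ($132,600 + $53,000) ÷ $24.77 = 7,492.94, so 7,493 fittings.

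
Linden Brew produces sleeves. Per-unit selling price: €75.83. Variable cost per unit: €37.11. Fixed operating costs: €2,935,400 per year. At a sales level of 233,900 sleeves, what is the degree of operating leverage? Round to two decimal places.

At 233,900 units, contribution = 233,900 × €38.72 = €9,056,608.00.
Subtracting fixed costs: EBIT = €9,056,608.00 − €2,935,400 = €6,121,208.00.
So DOL = total CM / EBIT = €9,056,608.00 / €6,121,208.00 = 1.4795.

1.48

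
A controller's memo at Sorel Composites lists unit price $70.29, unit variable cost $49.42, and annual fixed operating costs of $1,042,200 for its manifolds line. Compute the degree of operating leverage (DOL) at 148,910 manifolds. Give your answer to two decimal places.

1.50

Contribution at this volume is 148,910 × $20.87 = $3,107,751.70.
Operating income = contribution − fixed costs = $3,107,751.70 − $1,042,200 = $2,065,551.70.
Degree of operating leverage = $3,107,751.70 / $2,065,551.70 = 1.5046.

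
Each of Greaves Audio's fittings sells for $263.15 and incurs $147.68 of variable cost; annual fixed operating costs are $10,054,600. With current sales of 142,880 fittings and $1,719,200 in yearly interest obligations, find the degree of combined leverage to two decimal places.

3.49

Total contribution margin = 142,880 × $115.47 = $16,498,353.60.
Operating income = contribution − fixed costs = $16,498,353.60 − $10,054,600 = $6,443,753.60. Interest = $1,719,200.00.
DOL = $16,498,353.60 ÷ $6,443,753.60 = 2.5604; DFL = $6,443,753.60 ÷ $4,724,553.60 = 1.3639.
Combined leverage = 2.5604 × 1.3639 = 3.4921.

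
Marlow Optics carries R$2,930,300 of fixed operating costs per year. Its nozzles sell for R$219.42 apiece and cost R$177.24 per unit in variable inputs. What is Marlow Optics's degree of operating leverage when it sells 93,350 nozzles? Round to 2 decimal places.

Contribution at this volume is 93,350 × R$42.18 = R$3,937,503.00.
Operating income = contribution − fixed costs = R$3,937,503.00 − R$2,930,300 = R$1,007,203.00.
DOL = contribution ÷ EBIT = R$3,937,503.00 ÷ R$1,007,203.00 = 3.9093.

3.91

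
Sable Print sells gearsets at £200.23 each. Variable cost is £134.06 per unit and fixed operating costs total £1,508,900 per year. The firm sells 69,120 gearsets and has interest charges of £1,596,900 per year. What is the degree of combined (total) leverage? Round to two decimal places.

At 69,120 units, contribution = 69,120 × £66.17 = £4,573,670.40.
EBIT = £4,573,670.40 − £1,508,900 = £3,064,770.40. Interest = £1,596,900.00, so EBIT − I = £1,467,870.40.
DCL = contribution ÷ (EBIT − I) = £4,573,670.40 ÷ £1,467,870.40 = 3.1159.

3.12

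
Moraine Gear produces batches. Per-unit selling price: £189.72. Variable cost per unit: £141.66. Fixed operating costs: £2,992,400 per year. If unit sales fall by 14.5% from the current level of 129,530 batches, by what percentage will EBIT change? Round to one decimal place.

At 129,530 units, contribution = 129,530 × £48.06 = £6,225,211.80.
Operating income = contribution − fixed costs = £6,225,211.80 − £2,992,400 = £3,232,811.80.
Degree of operating leverage = £6,225,211.80 / £3,232,811.80 = 1.9256.
%ΔEBIT = DOL × %ΔSales = 1.9256 × -14.5% = -27.9%.

-27.9%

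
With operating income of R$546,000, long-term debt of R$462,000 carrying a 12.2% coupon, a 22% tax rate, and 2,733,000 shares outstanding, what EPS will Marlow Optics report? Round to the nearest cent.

R$0.14

Interest = R$56,364.00, so EBT = R$546,000 − R$56,364.00 = R$489,636.00.
Net income = R$489,636.00 × (1 − 0.22) = R$381,916.08.
Per share: R$381,916.08 / 2,733,000 shares = R$0.14.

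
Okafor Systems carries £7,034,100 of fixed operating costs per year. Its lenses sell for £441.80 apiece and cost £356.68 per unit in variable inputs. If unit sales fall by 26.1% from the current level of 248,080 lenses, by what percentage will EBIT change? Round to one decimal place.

At 248,080 units, contribution = 248,080 × £85.12 = £21,116,569.60.
Operating income = contribution − fixed costs = £21,116,569.60 − £7,034,100 = £14,082,469.60.
DOL = contribution ÷ EBIT = £21,116,569.60 ÷ £14,082,469.60 = 1.4995.
%ΔEBIT = DOL × %ΔSales = 1.4995 × -26.1% = -39.1%.

-39.1%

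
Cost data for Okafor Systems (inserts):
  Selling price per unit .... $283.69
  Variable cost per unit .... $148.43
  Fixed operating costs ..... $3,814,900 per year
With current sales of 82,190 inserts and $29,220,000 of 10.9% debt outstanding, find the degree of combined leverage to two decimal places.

2.70

Contribution at this volume is 82,190 × $135.26 = $11,117,019.40.
Subtracting fixed costs: EBIT = $11,117,019.40 − $3,814,900 = $7,302,119.40. Interest = $3,184,980.00.
DOL = $11,117,019.40 ÷ $7,302,119.40 = 1.5224; DFL = $7,302,119.40 ÷ $4,117,139.40 = 1.7736.
Combined leverage = 1.5224 × 1.7736 = 2.7001.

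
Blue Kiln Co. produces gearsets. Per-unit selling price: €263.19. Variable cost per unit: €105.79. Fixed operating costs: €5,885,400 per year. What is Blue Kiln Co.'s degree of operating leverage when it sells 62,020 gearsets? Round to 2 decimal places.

Contribution at this volume is 62,020 × €157.40 = €9,761,948.00.
EBIT = €9,761,948.00 − €5,885,400 = €3,876,548.00.
DOL = contribution ÷ EBIT = €9,761,948.00 ÷ €3,876,548.00 = 2.5182.

2.52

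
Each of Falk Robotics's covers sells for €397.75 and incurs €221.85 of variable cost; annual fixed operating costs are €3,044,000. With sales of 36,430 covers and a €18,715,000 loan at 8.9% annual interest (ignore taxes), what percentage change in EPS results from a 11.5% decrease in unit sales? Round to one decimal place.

At 36,430 units, contribution = 36,430 × €175.90 = €6,408,037.00.
EBIT = €6,408,037.00 − €3,044,000 = €3,364,037.00.
After interest of €1,665,635.00, pre-tax earnings = €1,698,402.00.
DCL = total CM / (EBIT − I) = €6,408,037.00 / €1,698,402.00 = 3.7730.
EPS therefore changes by 3.7730 × (-11.5%) = -43.4%.

-43.4%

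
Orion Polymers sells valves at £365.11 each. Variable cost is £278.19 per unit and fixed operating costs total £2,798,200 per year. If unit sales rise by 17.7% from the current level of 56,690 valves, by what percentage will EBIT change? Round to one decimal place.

+41.0%

Contribution at this volume is 56,690 × £86.92 = £4,927,494.80.
EBIT = £4,927,494.80 − £2,798,200 = £2,129,294.80.
So DOL = total CM / EBIT = £4,927,494.80 / £2,129,294.80 = 2.3141.
%ΔEBIT = DOL × %ΔSales = 2.3141 × +17.7% = +41.0%.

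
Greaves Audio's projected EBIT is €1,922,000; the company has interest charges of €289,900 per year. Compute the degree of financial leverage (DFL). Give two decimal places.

Annual interest charges come to €289,900.00.
DFL = EBIT ÷ (EBIT − I) = €1,922,000 ÷ (€1,922,000 − €289,900.00) = €1,922,000 ÷ €1,632,100.00 = 1.1776.

1.18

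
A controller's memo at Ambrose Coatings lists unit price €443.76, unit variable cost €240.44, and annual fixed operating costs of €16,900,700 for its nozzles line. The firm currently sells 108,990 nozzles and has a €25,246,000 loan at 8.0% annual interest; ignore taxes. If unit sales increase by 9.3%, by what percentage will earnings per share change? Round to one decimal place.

At 108,990 units, contribution = 108,990 × €203.32 = €22,159,846.80.
EBIT = €22,159,846.80 − €16,900,700 = €5,259,146.80.
After interest of €2,019,680.00, pre-tax earnings = €3,239,466.80.
DCL = total CM / (EBIT − I) = €22,159,846.80 / €3,239,466.80 = 6.8406.
EPS therefore changes by 6.8406 × (+9.3%) = +63.6%.

+63.6%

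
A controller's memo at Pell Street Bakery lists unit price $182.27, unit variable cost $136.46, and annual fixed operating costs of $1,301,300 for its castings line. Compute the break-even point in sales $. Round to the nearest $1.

Contribution margin per unit = $182.27 − $136.46 = $45.81, a CM ratio of $45.81 ÷ $182.27 = 0.2513.
Break-even revenue = fixed costs × price ÷ CM = $1,301,300 × $182.27 ÷ $45.81 = $5,177,646.

$5,177,646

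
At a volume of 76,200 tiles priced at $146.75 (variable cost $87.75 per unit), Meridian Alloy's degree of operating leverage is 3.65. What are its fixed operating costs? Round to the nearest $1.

Contribution at this volume is 76,200 × $59.00 = $4,495,800.00.
DOL = contribution / EBIT, so EBIT = $4,495,800.00 / 3.65 = $1,231,726.03.
Fixed costs = CM − EBIT = $4,495,800.00 − $1,231,726.03 = $3,264,074.

$3,264,074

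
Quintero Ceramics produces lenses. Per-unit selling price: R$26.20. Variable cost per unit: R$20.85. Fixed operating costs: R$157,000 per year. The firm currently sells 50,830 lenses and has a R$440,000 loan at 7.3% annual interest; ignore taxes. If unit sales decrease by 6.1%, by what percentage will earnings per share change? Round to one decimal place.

-20.0%

Total contribution margin = 50,830 × R$5.35 = R$271,940.50.
EBIT = R$271,940.50 − R$157,000 = R$114,940.50.
After interest of R$32,120.00, pre-tax earnings = R$82,820.50.
Degree of combined leverage = contribution ÷ (EBIT − I) = R$271,940.50 ÷ R$82,820.50 = 3.2835.
%ΔEPS = DCL × %ΔSales = 3.2835 × -6.1% = -20.0%.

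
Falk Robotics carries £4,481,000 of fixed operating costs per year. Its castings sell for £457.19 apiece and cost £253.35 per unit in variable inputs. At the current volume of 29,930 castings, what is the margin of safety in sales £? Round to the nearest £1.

£3,633,322

Unit CM = price − variable cost = £457.19 − £253.35 = £203.84. Break-even units = £4,481,000 ÷ £203.84 = 21,982.93; break-even revenue = 21,982.93 × £457.19 = £10,050,374.75.
Actual sales revenue = 29,930 × £457.19 = £13,683,696.70.
Margin of safety = £13,683,696.70 − £10,050,374.75 = £3,633,322.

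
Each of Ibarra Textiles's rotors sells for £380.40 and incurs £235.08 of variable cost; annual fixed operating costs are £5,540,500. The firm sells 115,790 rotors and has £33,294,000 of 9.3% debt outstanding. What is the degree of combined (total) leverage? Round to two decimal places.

2.05

Total contribution margin = 115,790 × £145.32 = £16,826,602.80.
Operating income = contribution − fixed costs = £16,826,602.80 − £5,540,500 = £11,286,102.80. Interest = £3,096,342.00, so EBIT − I = £8,189,760.80.
DCL = contribution ÷ (EBIT − I) = £16,826,602.80 ÷ £8,189,760.80 = 2.0546.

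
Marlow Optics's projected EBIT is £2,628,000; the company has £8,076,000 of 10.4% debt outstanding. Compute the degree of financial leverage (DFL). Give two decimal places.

1.47

Interest = £839,904.00.
Degree of financial leverage = EBIT / (EBIT − interest) = £2,628,000 / £1,788,096.00 = 1.4697.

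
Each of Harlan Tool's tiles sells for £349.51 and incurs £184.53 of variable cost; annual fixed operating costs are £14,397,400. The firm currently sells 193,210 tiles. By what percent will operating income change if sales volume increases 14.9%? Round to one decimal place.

+27.2%

Total contribution margin = 193,210 × £164.98 = £31,875,785.80.
Operating income = contribution − fixed costs = £31,875,785.80 − £14,397,400 = £17,478,385.80.
So DOL = total CM / EBIT = £31,875,785.80 / £17,478,385.80 = 1.8237.
%ΔEBIT = DOL × %ΔSales = 1.8237 × +14.9% = +27.2%.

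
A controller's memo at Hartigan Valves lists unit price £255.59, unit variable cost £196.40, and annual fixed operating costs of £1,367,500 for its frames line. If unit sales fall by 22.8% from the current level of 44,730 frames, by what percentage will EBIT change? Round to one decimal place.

Contribution at this volume is 44,730 × £59.19 = £2,647,568.70.
Subtracting fixed costs: EBIT = £2,647,568.70 − £1,367,500 = £1,280,068.70.
DOL = contribution ÷ EBIT = £2,647,568.70 ÷ £1,280,068.70 = 2.0683.
So EBIT moves 2.0683 × (-22.8%) = -47.2%.

-47.2%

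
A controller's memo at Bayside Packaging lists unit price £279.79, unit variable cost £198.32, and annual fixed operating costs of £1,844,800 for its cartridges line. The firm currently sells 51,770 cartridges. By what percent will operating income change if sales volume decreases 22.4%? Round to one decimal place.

-39.8%

Total contribution margin = 51,770 × £81.47 = £4,217,701.90.
EBIT = £4,217,701.90 − £1,844,800 = £2,372,901.90.
So DOL = total CM / EBIT = £4,217,701.90 / £2,372,901.90 = 1.7774.
So EBIT moves 1.7774 × (-22.4%) = -39.8%.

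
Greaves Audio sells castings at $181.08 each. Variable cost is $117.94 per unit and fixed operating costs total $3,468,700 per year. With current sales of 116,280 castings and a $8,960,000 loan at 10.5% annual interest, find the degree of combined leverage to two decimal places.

2.50

At 116,280 units, contribution = 116,280 × $63.14 = $7,341,919.20.
Subtracting fixed costs: EBIT = $7,341,919.20 − $3,468,700 = $3,873,219.20. Interest = $940,800.00, so EBIT − I = $2,932,419.20.
DCL = contribution ÷ (EBIT − I) = $7,341,919.20 ÷ $2,932,419.20 = 2.5037.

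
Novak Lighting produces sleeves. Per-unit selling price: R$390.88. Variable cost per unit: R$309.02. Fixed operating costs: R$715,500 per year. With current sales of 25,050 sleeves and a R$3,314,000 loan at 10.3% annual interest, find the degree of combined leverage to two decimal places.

2.06

At 25,050 units, contribution = 25,050 × R$81.86 = R$2,050,593.00.
EBIT = R$2,050,593.00 − R$715,500 = R$1,335,093.00. Interest = R$341,342.00.
DOL = R$2,050,593.00 ÷ R$1,335,093.00 = 1.5359; DFL = R$1,335,093.00 ÷ R$993,751.00 = 1.3435.
DCL = DOL × DFL = 1.5359 × 1.3435 = 2.0635.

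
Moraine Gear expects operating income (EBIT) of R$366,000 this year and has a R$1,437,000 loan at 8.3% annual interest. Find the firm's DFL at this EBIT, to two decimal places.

Annual interest charges come to R$119,271.00.
DFL = EBIT ÷ (EBIT − I) = R$366,000 ÷ (R$366,000 − R$119,271.00) = R$366,000 ÷ R$246,729.00 = 1.4834.

1.48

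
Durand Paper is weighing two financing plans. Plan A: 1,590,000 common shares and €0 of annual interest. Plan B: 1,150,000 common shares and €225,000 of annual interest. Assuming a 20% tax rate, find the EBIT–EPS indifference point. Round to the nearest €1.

€813,068

Set EPS_A = EPS_B: (EBIT − €0)(1 − 0.20) ÷ 1,590,000 = (EBIT − €225,000)(1 − 0.20) ÷ 1,150,000.
The (1 − t) factor cancels: (EBIT − 0) × 1,150,000 = (EBIT − 225,000) × 1,590,000.
Solving, EBIT = (225,000·1,590,000 − 0·1,150,000) / (1,590,000 − 1,150,000) = 357,750,000,000 / 440,000 = 813,068.18.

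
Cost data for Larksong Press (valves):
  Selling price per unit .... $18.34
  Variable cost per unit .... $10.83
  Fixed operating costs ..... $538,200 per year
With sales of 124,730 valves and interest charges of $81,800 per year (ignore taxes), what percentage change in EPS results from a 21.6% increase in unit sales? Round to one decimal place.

+63.9%

Total contribution margin = 124,730 × $7.51 = $936,722.30.
EBIT = $936,722.30 − $538,200 = $398,522.30.
Interest = $81,800.00, so EBIT − I = $316,722.30.
DCL = total CM / (EBIT − I) = $936,722.30 / $316,722.30 = 2.9576.
EPS therefore changes by 2.9576 × (+21.6%) = +63.9%.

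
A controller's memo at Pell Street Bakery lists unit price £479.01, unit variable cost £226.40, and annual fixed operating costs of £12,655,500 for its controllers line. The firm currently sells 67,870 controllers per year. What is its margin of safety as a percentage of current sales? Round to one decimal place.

26.2%

Unit CM = price − variable cost = £479.01 − £226.40 = £252.61. Break-even units = £12,655,500 ÷ £252.61 = 50,098.97; break-even revenue = 50,098.97 × £479.01 = £23,997,906.08.
Actual sales revenue = 67,870 × £479.01 = £32,510,408.70.
Margin of safety = (£32,510,408.70 − £23,997,906.08) ÷ £32,510,408.70 = 26.2%.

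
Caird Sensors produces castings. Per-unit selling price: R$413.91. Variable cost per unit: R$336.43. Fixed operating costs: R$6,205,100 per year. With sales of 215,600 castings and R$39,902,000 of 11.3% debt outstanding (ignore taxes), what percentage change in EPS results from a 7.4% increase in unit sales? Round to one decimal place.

+20.6%

Total contribution margin = 215,600 × R$77.48 = R$16,704,688.00.
EBIT = R$16,704,688.00 − R$6,205,100 = R$10,499,588.00.
Interest = R$4,508,926.00, so EBIT − I = R$5,990,662.00.
DCL = total CM / (EBIT − I) = R$16,704,688.00 / R$5,990,662.00 = 2.7885.
EPS therefore changes by 2.7885 × (+7.4%) = +20.6%.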